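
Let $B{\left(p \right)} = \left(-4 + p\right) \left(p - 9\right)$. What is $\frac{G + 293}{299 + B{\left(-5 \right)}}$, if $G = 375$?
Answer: $\frac{668}{425} \approx 1.5718$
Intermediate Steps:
$B{\left(p \right)} = \left(-9 + p\right) \left(-4 + p\right)$ ($B{\left(p \right)} = \left(-4 + p\right) \left(-9 + p\right) = \left(-9 + p\right) \left(-4 + p\right)$)
$\frac{G + 293}{299 + B{\left(-5 \right)}} = \frac{375 + 293}{299 + \left(36 + \left(-5\right)^{2} - -65\right)} = \frac{668}{299 + \left(36 + 25 + 65\right)} = \frac{668}{299 + 126} = \frac{668}{425}$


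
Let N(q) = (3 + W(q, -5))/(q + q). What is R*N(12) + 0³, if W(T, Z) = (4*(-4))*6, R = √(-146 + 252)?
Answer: -31*√106/8 ≈ -39.896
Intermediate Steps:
R = √106 ≈ 10.296
W(T, Z) = -96 (W(T, Z) = -16*6 = -96)
N(q) = -93/(2*q) (N(q) = (3 - 96)/(q + q) = -93*1/(2*q) = -93/(2*q))
R*N(12) + 0³ = √106*(-93/2/12) + 0³ = √106*(-93/2*1/12) + 0 = √106*(-31/8) + 0 = -31*√106/8 + 0 = -31*√106/8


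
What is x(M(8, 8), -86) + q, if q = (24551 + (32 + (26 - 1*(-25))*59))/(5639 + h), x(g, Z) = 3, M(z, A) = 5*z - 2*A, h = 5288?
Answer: 60373/10927 ≈ 5.5251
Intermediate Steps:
M(z, A) = -2*A + 5*z
q = 27592/10927 (q = (24551 + (32 + (26 - 1*(-25))*59))/(5639 + 5288) = (24551 + (32 + (26 + 25)*59))/10927 = (24551 + (32 + 51*59))*(1/10927) = (24551 + (32 + 3009))*(1/10927) = (24551 + 3041)*(1/10927) = 27592*(1/10927) = 27592/10927 ≈ 2.5251)
x(M(8, 8), -86) + q = 3 + 27592/10927 = 60373/10927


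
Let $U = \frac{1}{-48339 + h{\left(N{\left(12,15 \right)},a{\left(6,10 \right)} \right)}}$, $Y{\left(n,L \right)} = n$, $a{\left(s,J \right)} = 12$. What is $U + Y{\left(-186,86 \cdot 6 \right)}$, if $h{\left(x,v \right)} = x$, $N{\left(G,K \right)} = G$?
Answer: $- \frac{8988823}{48327} \approx -186.0$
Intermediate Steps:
$U = - \frac{1}{48327}$ ($U = \frac{1}{-48339 + 12} = \frac{1}{-48327} = - \frac{1}{48327} \approx -2.0692 \cdot 10^{-5}$)
$U + Y{\left(-186,86 \cdot 6 \right)} = - \frac{1}{48327} - 186 = - \frac{8988823}{48327}$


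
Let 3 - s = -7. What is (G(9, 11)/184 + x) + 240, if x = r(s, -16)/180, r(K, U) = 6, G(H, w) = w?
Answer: 662657/2760 ≈ 240.09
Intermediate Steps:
s = 10 (s = 3 - 1*(-7) = 3 + 7 = 10)
x = 1/30 (x = 6/180 = 6*(1/180) = 1/30 ≈ 0.033333)
(G(9, 11)/184 + x) + 240 = (11/184 + 1/30) + 240 = 257/2760 + 240 = 662657/2760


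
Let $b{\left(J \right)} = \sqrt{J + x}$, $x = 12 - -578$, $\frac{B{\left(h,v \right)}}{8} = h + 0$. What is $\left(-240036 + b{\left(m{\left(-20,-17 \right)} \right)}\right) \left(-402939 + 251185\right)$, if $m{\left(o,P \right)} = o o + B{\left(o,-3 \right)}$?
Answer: $36426423144 - 151754 \sqrt{830} \approx 3.6422 \cdot 10^{10}$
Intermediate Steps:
$B{\left(h,v \right)} = 8 h$ ($B{\left(h,v \right)} = 8 \left(h + 0\right) = 8 h$)
$m{\left(o,P \right)} = o^{2} + 8 o$ ($m{\left(o,P \right)} = o o + 8 o = o^{2} + 8 o$)
$x = 590$ ($x = 12 + 578 = 590$)
$b{\left(J \right)} = \sqrt{590 + J}$ ($b{\left(J \right)} = \sqrt{J + 590} = \sqrt{590 + J}$)
$\left(-240036 + b{\left(m{\left(-20,-17 \right)} \right)}\right) \left(-402939 + 251185\right) = \left(-240036 + \sqrt{590 - 20 \left(8 - 20\right)}\right) \left(-402939 + 251185\right) = \left(-240036 + \sqrt{590 - -240}\right) \left(-151754\right) = \left(-240036 + \sqrt{590 + 240}\right) \left(-151754\right) = \left(-240036 + \sqrt{830}\right) \left(-151754\right) = 36426423144 - 151754 \sqrt{830}$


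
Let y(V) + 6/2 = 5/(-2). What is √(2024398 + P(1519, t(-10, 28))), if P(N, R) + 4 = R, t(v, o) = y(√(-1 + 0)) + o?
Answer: √8097666/2 ≈ 1422.8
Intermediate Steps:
y(V) = -11/2 (y(V) = -3 + 5/(-2) = -3 + 5*(-½) = -3 - 5/2 = -11/2)
t(v, o) = -11/2 + o
P(N, R) = -4 + R
√(2024398 + P(1519, t(-10, 28))) = √(2024398 + (-4 + (-11/2 + 28))) = √(2024398 + (-4 + 45/2)) = √(2024398 + 37/2) = √(4048833/2) = √8097666/2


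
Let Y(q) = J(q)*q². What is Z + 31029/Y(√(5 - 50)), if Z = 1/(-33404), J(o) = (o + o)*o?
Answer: 172748111/22547700 ≈ 7.6615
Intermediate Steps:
J(o) = 2*o² (J(o) = (2*o)*o = 2*o²)
Y(q) = 2*q⁴ (Y(q) = (2*q²)*q² = 2*q⁴)
Z = -1/33404 ≈ -2.9937e-5
Z + 31029/Y(√(5 - 50)) = -1/33404 + 31029/((2*(√(5 - 50))⁴)) = -1/33404 + 31029/((2*(√(-45))⁴)) = -1/33404 + 31029/((2*(3*I*√5)⁴)) = -1/33404 + 31029/((2*2025)) = -1/33404 + 31029/4050 = -1/33404 + 31029*(1/4050) = -1/33404 + 10343/1350 = 172748111/22547700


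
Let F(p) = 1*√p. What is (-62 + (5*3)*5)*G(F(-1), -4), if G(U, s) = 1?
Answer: 13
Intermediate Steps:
F(p) = √p
(-62 + (5*3)*5)*G(F(-1), -4) = (-62 + (5*3)*5)*1 = (-62 + 15*5)*1 = (-62 + 75)*1 = 13*1 = 13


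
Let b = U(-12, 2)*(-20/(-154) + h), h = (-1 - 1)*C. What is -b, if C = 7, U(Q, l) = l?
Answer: 2136/77 ≈ 27.740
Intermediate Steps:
h = -14 (h = (-1 - 1)*7 = -2*7 = -14)
b = -2136/77 (b = 2*(-20/(-154) - 14) = 2*(-20*(-1/154) - 14) = 2*(10/77 - 14) = 2*(-1068/77) = -2136/77 ≈ -27.740)
-b = -1*(-2136/77) = 2136/77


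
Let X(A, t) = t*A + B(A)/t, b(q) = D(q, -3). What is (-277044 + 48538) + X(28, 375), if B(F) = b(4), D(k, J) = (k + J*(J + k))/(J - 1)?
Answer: -327009001/1500 ≈ -2.1801e+5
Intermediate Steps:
D(k, J) = (k + J*(J + k))/(-1 + J)
b(q) = -9/4 + q/2 (b(q) = (q + (-3)² - 3*q)/(-1 - 3) = (q + 9 - 3*q)/(-4) = -(9 - 2*q)/4 = -9/4 + q/2)
B(F) = -¼ (B(F) = -9/4 + (½)*4 = -9/4 + 2 = -¼)
X(A, t) = -1/(4*t) + A*t (X(A, t) = t*A - 1/(4*t) = A*t - 1/(4*t) = -1/(4*t) + A*t)
(-277044 + 48538) + X(28, 375) = (-277044 + 48538) + (-¼/375 + 28*375) = -228506 + (-¼*1/375 + 10500) = -228506 + (-1/1500 + 10500) = -228506 + 15749999/1500 = -327009001/1500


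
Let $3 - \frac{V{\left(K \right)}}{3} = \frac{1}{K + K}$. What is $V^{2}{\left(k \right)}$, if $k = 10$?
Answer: $\frac{31329}{400} \approx 78.323$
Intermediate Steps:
$V{\left(K \right)} = 9 - \frac{3}{2 K}$ ($V{\left(K \right)} = 9 - \frac{3}{K + K} = 9 - \frac{3}{2 K}$)
$V^{2}{\left(k \right)} = \left(9 - \frac{3}{2 \cdot 10}\right)^{2} = \left(9 - \frac{3}{20}\right)^{2} = \left(\frac{177}{20}\right)^{2} = \frac{31329}{400}$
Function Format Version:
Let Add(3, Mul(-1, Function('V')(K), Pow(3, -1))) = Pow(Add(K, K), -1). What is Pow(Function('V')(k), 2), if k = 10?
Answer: Rational(31329, 400) ≈ 78.323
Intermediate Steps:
Function('V')(K) = Add(9, Mul(Rational(-3, 2), Pow(K, -1))) (Function('V')(K) = Add(9, Mul(-3, Pow(Add(K, K), -1))) = Add(9, Mul(-3, Pow(Mul(2, K), -1))) = Add(9, Mul(-3, Mul(Rational(1, 2), Pow(K, -1)))) = Add(9, Mul(Rational(-3, 2), Pow(K, -1))))
Pow(Function('V')(k), 2) = Pow(Add(9, Mul(Rational(-3, 2), Pow(10, -1))), 2) = Pow(Add(9, Mul(Rational(-3, 2), Rational(1, 10))), 2) = Pow(Add(9, Rational(-3, 20)), 2) = Pow(Rational(177, 20), 2) = Rational(31329, 400)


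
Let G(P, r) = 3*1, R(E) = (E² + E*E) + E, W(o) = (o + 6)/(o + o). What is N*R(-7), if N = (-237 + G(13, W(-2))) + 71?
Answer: -14833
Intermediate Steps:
W(o) = (6 + o)/(2*o) (W(o) = (6 + o)/((2*o)) = (6 + o)*(1/(2*o)) = (6 + o)/(2*o))
R(E) = E + 2*E² (R(E) = (E² + E²) + E = 2*E² + E = E + 2*E²)
G(P, r) = 3
N = -163 (N = (-237 + 3) + 71 = -234 + 71 = -163)
N*R(-7) = -(-1141)*(1 + 2*(-7)) = -(-1141)*(1 - 14) = -(-1141)*(-13) = -163*91 = -14833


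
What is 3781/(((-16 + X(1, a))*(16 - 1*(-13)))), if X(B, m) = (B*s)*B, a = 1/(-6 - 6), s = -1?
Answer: -3781/493 ≈ -7.6694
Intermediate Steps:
a = -1/12 (a = 1/(-12) = -1/12 ≈ -0.083333)
X(B, m) = -B**2 (X(B, m) = (B*(-1))*B = (-B)*B = -B**2)
3781/(((-16 + X(1, a))*(16 - 1*(-13)))) = 3781/(((-16 - 1*1**2)*(16 - 1*(-13)))) = 3781/(((-16 - 1*1)*(16 + 13))) = 3781/(((-16 - 1)*29)) = 3781/((-17*29)) = 3781/(-493) = 3781*(-1/493) = -3781/493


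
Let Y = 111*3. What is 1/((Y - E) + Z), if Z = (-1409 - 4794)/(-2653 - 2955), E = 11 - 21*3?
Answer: 5608/2165283 ≈ 0.0025900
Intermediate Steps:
Y = 333
E = -52 (E = 11 - 63 = -52)
Z = 6203/5608 (Z = -6203/(-5608) = -6203*(-1/5608) = 6203/5608 ≈ 1.1061)
1/((Y - E) + Z) = 1/((333 - 1*(-52)) + 6203/5608) = 1/((333 + 52) + 6203/5608) = 1/(385 + 6203/5608) = 1/(2165283/5608) = 5608/2165283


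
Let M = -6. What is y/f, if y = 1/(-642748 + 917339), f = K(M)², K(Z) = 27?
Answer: 1/200176839 ≈ 4.9956e-9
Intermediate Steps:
f = 729 (f = 27² = 729)
y = 1/274591 ≈ 3.6418e-6
y/f = (1/274591)/729 = (1/274591)*(1/729) = 1/200176839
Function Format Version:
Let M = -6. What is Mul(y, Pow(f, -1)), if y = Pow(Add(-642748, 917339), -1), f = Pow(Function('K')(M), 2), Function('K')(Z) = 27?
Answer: Rational(1, 200176839) ≈ 4.9956e-9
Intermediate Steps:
f = 729 (f = Pow(27, 2) = 729)
y = Rational(1, 274591) (y = Pow(274591, -1) = Rational(1, 274591) ≈ 3.6418e-6)
Mul(y, Pow(f, -1)) = Mul(Rational(1, 274591), Pow(729, -1)) = Mul(Rational(1, 274591), Rational(1, 729)) = Rational(1, 200176839)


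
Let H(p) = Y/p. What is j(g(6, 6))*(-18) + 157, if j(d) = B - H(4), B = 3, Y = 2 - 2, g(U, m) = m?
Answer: 103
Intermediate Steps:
Y = 0
H(p) = 0 (H(p) = 0/p = 0)
j(d) = 3 (j(d) = 3 - 1*0 = 3 + 0 = 3)
j(g(6, 6))*(-18) + 157 = 3*(-18) + 157 = -54 + 157 = 103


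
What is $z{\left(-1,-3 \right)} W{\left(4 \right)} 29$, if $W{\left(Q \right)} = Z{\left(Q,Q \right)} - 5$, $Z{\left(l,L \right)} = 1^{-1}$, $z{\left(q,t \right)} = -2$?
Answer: $232$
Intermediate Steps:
$Z{\left(l,L \right)} = 1$
$W{\left(Q \right)} = -4$ ($W{\left(Q \right)} = 1 - 5 = -4$)
$z{\left(-1,-3 \right)} W{\left(4 \right)} 29 = \left(-2\right) \left(-4\right) 29 = 8 \cdot 29 = 232$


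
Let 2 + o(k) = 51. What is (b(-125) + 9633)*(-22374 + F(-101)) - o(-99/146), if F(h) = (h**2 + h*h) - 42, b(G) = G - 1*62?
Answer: -19024293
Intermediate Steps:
o(k) = 49 (o(k) = -2 + 51 = 49)
b(G) = -62 + G (b(G) = G - 62 = -62 + G)
F(h) = -42 + 2*h**2 (F(h) = (h**2 + h**2) - 42 = 2*h**2 - 42 = -42 + 2*h**2)
(b(-125) + 9633)*(-22374 + F(-101)) - o(-99/146) = ((-62 - 125) + 9633)*(-22374 + (-42 + 2*(-101)**2)) - 1*49 = (-187 + 9633)*(-22374 + (-42 + 2*10201)) - 49 = 9446*(-22374 + (-42 + 20402)) - 49 = 9446*(-22374 + 20360) - 49 = 9446*(-2014) - 49 = -19024244 - 49 = -19024293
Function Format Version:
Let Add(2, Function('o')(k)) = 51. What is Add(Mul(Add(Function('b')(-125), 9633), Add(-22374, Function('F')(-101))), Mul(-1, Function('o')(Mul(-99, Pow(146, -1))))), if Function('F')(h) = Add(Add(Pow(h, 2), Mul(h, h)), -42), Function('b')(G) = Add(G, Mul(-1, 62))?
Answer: -19024293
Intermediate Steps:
Function('o')(k) = 49 (Function('o')(k) = Add(-2, 51) = 49)
Function('b')(G) = Add(-62, G) (Function('b')(G) = Add(G, -62) = Add(-62, G))
Function('F')(h) = Add(-42, Mul(2, Pow(h, 2))) (Function('F')(h) = Add(Add(Pow(h, 2), Pow(h, 2)), -42) = Add(Mul(2, Pow(h, 2)), -42) = Add(-42, Mul(2, Pow(h, 2))))
Add(Mul(Add(Function('b')(-125), 9633), Add(-22374, Function('F')(-101))), Mul(-1, Function('o')(Mul(-99, Pow(146, -1))))) = Add(Mul(Add(Add(-62, -125), 9633), Add(-22374, Add(-42, Mul(2, Pow(-101, 2))))), Mul(-1, 49)) = Add(Mul(Add(-187, 9633), Add(-22374, Add(-42, Mul(2, 10201)))), -49) = Add(Mul(9446, Add(-22374, Add(-42, 20402))), -49) = Add(Mul(9446, Add(-22374, 20360)), -49) = Add(Mul(9446, -2014), -49) = Add(-19024244, -49) = -19024293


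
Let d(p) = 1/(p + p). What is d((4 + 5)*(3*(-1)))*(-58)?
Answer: 29/27 ≈ 1.0741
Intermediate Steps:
d(p) = 1/(2*p)
d((4 + 5)*(3*(-1)))*(-58) = (1/(2*(((4 + 5)*(3*(-1))))))*(-58) = (1/(2*((9*(-3)))))*(-58) = ((½)/(-27))*(-58) = ((½)*(-1/27))*(-58) = -1/54*(-58) = 29/27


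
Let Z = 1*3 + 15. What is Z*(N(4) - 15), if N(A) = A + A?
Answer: -126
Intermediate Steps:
N(A) = 2*A
Z = 18 (Z = 3 + 15 = 18)
Z*(N(4) - 15) = 18*(2*4 - 15) = 18*(8 - 15) = 18*(-7) = -126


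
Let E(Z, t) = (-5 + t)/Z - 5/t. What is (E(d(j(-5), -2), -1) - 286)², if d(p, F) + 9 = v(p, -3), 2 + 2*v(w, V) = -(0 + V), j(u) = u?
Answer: 22705225/289 ≈ 78565.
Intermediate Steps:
v(w, V) = -1 - V/2 (v(w, V) = -1 + (-(0 + V))/2 = -1 + (-V)/2 = -1 - V/2)
d(p, F) = -17/2 (d(p, F) = -9 + (-1 - ½*(-3)) = -9 + (-1 + 3/2) = -9 + ½ = -17/2)
E(Z, t) = -5/t + (-5 + t)/Z (E(Z, t) = (-5 + t)/Z - 5/t = -5/t + (-5 + t)/Z)
(E(d(j(-5), -2), -1) - 286)² = ((-5/(-17/2) - 5/(-1) - 1/(-17/2)) - 286)² = ((-5*(-2/17) - 5*(-1) - 1*(-2/17)) - 286)² = ((10/17 + 5 + 2/17) - 286)² = (97/17 - 286)² = (-4765/17)² = 22705225/289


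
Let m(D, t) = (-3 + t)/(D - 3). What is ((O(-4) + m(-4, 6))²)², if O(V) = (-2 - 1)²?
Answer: 12960000/2401 ≈ 5397.8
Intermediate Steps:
O(V) = 9 (O(V) = (-3)² = 9)
m(D, t) = (-3 + t)/(-3 + D)
((O(-4) + m(-4, 6))²)² = ((9 + (-3 + 6)/(-3 - 4))²)² = ((9 + 3/(-7))²)² = ((9 - ⅐*3)²)² = ((9 - 3/7)²)² = ((60/7)²)² = (3600/49)² = 12960000/2401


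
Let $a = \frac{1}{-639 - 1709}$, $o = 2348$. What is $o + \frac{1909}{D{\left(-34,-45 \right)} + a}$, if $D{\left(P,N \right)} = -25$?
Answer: $\frac{133347616}{58701} \approx 2271.6$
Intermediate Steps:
$a = - \frac{1}{2348}$ ($a = \frac{1}{-2348} = - \frac{1}{2348} \approx -0.00042589$)
$o + \frac{1909}{D{\left(-34,-45 \right)} + a} = 2348 + \frac{1909}{-25 - \frac{1}{2348}} = 2348 + \frac{1909}{- \frac{58701}{2348}} = 2348 + 1909 \left(- \frac{2348}{58701}\right) = 2348 - \frac{4482332}{58701} = \frac{133347616}{58701}$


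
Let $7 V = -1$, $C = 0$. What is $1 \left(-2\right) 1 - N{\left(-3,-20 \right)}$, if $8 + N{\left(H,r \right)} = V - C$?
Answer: $\frac{43}{7} \approx 6.1429$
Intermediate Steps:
$V = - \frac{1}{7}$ ($V = \frac{1}{7} \left(-1\right) = - \frac{1}{7} \approx -0.14286$)
$N{\left(H,r \right)} = - \frac{57}{7}$ ($N{\left(H,r \right)} = -8 - \frac{1}{7} = - \frac{57}{7}$)
$1 \left(-2\right) 1 - N{\left(-3,-20 \right)} = 1 \left(-2\right) 1 - - \frac{57}{7} = \left(-2\right) 1 + \frac{57}{7} = -2 + \frac{57}{7} = \frac{43}{7}$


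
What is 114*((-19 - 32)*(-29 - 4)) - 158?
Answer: 191704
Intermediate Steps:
114*((-19 - 32)*(-29 - 4)) - 158 = 114*(-51*(-33)) - 158 = 114*1683 - 158 = 191862 - 158 = 191704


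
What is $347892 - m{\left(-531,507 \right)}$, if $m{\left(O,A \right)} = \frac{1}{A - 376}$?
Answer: $\frac{45573851}{131} \approx 3.4789 \cdot 10^{5}$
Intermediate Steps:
$m{\left(O,A \right)} = \frac{1}{-376 + A}$
$347892 - m{\left(-531,507 \right)} = 347892 - \frac{1}{-376 + 507} = 347892 - \frac{1}{131} = \frac{45573851}{131}$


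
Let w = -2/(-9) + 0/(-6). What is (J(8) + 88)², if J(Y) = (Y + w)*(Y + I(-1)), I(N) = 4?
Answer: 313600/9 ≈ 34844.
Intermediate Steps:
w = 2/9 (w = -2*(-⅑) + 0*(-⅙) = 2/9 + 0 = 2/9 ≈ 0.22222)
J(Y) = (4 + Y)*(2/9 + Y) (J(Y) = (Y + 2/9)*(Y + 4) = (2/9 + Y)*(4 + Y) = (4 + Y)*(2/9 + Y))
(J(8) + 88)² = ((8/9 + 8² + (38/9)*8) + 88)² = ((8/9 + 64 + 304/9) + 88)² = (296/3 + 88)² = (560/3)² = 313600/9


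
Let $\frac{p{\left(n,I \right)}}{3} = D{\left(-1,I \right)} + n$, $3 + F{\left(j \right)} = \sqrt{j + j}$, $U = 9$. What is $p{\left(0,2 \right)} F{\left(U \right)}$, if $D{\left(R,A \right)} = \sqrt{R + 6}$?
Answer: $- 9 \sqrt{5} + 9 \sqrt{10} \approx 8.3359$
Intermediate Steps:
$F{\left(j \right)} = -3 + \sqrt{2} \sqrt{j}$ ($F{\left(j \right)} = -3 + \sqrt{j + j} = -3 + \sqrt{2 j} = -3 + \sqrt{2} \sqrt{j}$)
$D{\left(R,A \right)} = \sqrt{6 + R}$
$p{\left(n,I \right)} = 3 n + 3 \sqrt{5}$ ($p{\left(n,I \right)} = 3 \left(\sqrt{6 - 1} + n\right) = 3 \left(\sqrt{5} + n\right) = 3 \left(n + \sqrt{5}\right) = 3 n + 3 \sqrt{5}$)
$p{\left(0,2 \right)} F{\left(U \right)} = \left(3 \cdot 0 + 3 \sqrt{5}\right) \left(-3 + \sqrt{2} \sqrt{9}\right) = \left(0 + 3 \sqrt{5}\right) \left(-3 + \sqrt{2} \cdot 3\right) = 3 \sqrt{5} \left(-3 + 3 \sqrt{2}\right)$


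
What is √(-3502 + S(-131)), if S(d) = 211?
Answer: I*√3291 ≈ 57.367*I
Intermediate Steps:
√(-3502 + S(-131)) = √(-3502 + 211) = √(-3291) = I*√3291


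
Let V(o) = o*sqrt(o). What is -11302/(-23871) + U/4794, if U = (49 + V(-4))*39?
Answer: 33266423/38145858 - 52*I/799 ≈ 0.87208 - 0.065081*I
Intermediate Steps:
V(o) = o**(3/2)
U = 1911 - 312*I (U = (49 + (-4)**(3/2))*39 = (49 - 8*I)*39 = 1911 - 312*I ≈ 1911.0 - 312.0*I)
-11302/(-23871) + U/4794 = -11302/(-23871) + (1911 - 312*I)/4794 = -11302*(-1/23871) + (1911 - 312*I)*(1/4794) = 11302/23871 + (637/1598 - 52*I/799) = 33266423/38145858 - 52*I/799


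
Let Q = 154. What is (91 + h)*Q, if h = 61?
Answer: 23408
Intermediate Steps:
(91 + h)*Q = (91 + 61)*154 = 152*154 = 23408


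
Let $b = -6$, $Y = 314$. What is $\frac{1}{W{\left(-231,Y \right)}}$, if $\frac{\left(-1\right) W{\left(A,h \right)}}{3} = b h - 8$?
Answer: $\frac{1}{5676} \approx 0.00017618$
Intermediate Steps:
$W{\left(A,h \right)} = 24 + 18 h$ ($W{\left(A,h \right)} = - 3 \left(- 6 h - 8\right) = - 3 \left(-8 - 6 h\right) = 24 + 18 h$)
$\frac{1}{W{\left(-231,Y \right)}} = \frac{1}{24 + 18 \cdot 314} = \frac{1}{24 + 5652} = \frac{1}{5676}$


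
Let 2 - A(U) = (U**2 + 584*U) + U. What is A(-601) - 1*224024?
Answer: -233638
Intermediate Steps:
A(U) = 2 - U**2 - 585*U (A(U) = 2 - ((U**2 + 584*U) + U) = 2 - (U**2 + 585*U) = 2 + (-U**2 - 585*U) = 2 - U**2 - 585*U)
A(-601) - 1*224024 = (2 - 1*(-601)**2 - 585*(-601)) - 1*224024 = (2 - 1*361201 + 351585) - 224024 = (2 - 361201 + 351585) - 224024 = -9614 - 224024 = -233638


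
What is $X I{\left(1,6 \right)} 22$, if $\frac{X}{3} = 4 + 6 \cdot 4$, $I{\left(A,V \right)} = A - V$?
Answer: $-9240$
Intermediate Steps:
$X = 84$ ($X = 3 \left(4 + 6 \cdot 4\right) = 3 \left(4 + 24\right) = 3 \cdot 28 = 84$)
$X I{\left(1,6 \right)} 22 = 84 \left(1 - 6\right) 22 = 84 \left(-5\right) 22 = \left(-420\right) 22 = -9240$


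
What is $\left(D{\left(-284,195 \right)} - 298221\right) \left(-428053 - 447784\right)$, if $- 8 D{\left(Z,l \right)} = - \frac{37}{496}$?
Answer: $\frac{1036413735950767}{3968} \approx 2.6119 \cdot 10^{11}$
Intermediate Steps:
$D{\left(Z,l \right)} = \frac{37}{3968}$ ($D{\left(Z,l \right)} = - \frac{\left(-37\right) \frac{1}{496}}{8} = \left(- \frac{1}{8}\right) \left(- \frac{37}{496}\right) = \frac{37}{3968}$)
$\left(D{\left(-284,195 \right)} - 298221\right) \left(-428053 - 447784\right) = \left(\frac{37}{3968} - 298221\right) \left(-428053 - 447784\right) = \left(- \frac{1183340891}{3968}\right) \left(-875837\right) = \frac{1036413735950767}{3968}$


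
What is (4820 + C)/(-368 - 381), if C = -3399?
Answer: -203/107 ≈ -1.8972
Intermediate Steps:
(4820 + C)/(-368 - 381) = (4820 - 3399)/(-368 - 381) = 1421/(-749) = 1421*(-1/749) = -203/107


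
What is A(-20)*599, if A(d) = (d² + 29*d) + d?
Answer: -119800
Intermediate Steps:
A(d) = d² + 30*d
A(-20)*599 = -20*(30 - 20)*599 = -20*10*599 = -200*599 = -119800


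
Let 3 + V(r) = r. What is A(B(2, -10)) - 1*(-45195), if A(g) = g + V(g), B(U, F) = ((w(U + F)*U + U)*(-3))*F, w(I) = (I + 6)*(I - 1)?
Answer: 47472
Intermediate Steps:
w(I) = (-1 + I)*(6 + I) (w(I) = (6 + I)*(-1 + I) = (-1 + I)*(6 + I))
V(r) = -3 + r
B(U, F) = F*(-3*U - 3*U*(-6 + (F + U)² + 5*F + 5*U)) (B(U, F) = (((-6 + (U + F)² + 5*(U + F))*U + U)*(-3))*F = (((-6 + (F + U)² + 5*(F + U))*U + U)*(-3))*F = (((-6 + (F + U)² + (5*F + 5*U))*U + U)*(-3))*F = (((-6 + (F + U)² + 5*F + 5*U)*U + U)*(-3))*F = ((U*(-6 + (F + U)² + 5*F + 5*U) + U)*(-3))*F = ((U + U*(-6 + (F + U)² + 5*F + 5*U))*(-3))*F = (-3*U - 3*U*(-6 + (F + U)² + 5*F + 5*U))*F = F*(-3*U - 3*U*(-6 + (F + U)² + 5*F + 5*U)))
A(g) = -3 + 2*g (A(g) = g + (-3 + g) = -3 + 2*g)
A(B(2, -10)) - 1*(-45195) = (-3 + 2*(-3*(-10)*2*(-5 + (-10 + 2)² + 5*(-10) + 5*2))) - 1*(-45195) = (-3 + 2*(-3*(-10)*2*(-5 + (-8)² - 50 + 10))) + 45195 = (-3 + 2*(-3*(-10)*2*(-5 + 64 - 50 + 10))) + 45195 = (-3 + 2*(-3*(-10)*2*19)) + 45195 = (-3 + 2*1140) + 45195 = (-3 + 2280) + 45195 = 2277 + 45195 = 47472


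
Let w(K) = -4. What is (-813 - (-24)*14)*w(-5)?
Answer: 1908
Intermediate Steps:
(-813 - (-24)*14)*w(-5) = (-813 - (-24)*14)*(-4) = (-813 - 1*(-336))*(-4) = (-813 + 336)*(-4) = -477*(-4) = 1908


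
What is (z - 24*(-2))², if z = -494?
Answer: 198916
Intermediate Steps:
(z - 24*(-2))² = (-494 - 24*(-2))² = (-494 + 48)² = (-446)² = 198916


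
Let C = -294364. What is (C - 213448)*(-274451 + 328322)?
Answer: -27356340252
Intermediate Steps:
(C - 213448)*(-274451 + 328322) = (-294364 - 213448)*(-274451 + 328322) = -507812*53871 = -27356340252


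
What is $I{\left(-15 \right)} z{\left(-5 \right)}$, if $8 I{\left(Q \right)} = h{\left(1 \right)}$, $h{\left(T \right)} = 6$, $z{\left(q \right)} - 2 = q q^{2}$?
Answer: $- \frac{369}{4} \approx -92.25$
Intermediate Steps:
$z{\left(q \right)} = 2 + q^{3}$ ($z{\left(q \right)} = 2 + q q^{2} = 2 + q^{3}$)
$I{\left(Q \right)} = \frac{3}{4}$ ($I{\left(Q \right)} = \frac{1}{8} \cdot 6 = \frac{3}{4}$)
$I{\left(-15 \right)} z{\left(-5 \right)} = \frac{3 \left(2 + \left(-5\right)^{3}\right)}{4} = \frac{3 \left(2 - 125\right)}{4} = \frac{3}{4} \left(-123\right) = - \frac{369}{4}$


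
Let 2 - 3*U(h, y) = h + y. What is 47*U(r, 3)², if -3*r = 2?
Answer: 47/81 ≈ 0.58025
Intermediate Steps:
r = -⅔ (r = -⅓*2 = -⅔ ≈ -0.66667)
U(h, y) = ⅔ - h/3 - y/3 (U(h, y) = ⅔ - (h + y)/3 = ⅔ + (-h/3 - y/3) = ⅔ - h/3 - y/3)
47*U(r, 3)² = 47*(⅔ - ⅓*(-⅔) - ⅓*3)² = 47*(⅔ + 2/9 - 1)² = 47*(-⅑)² = 47*(1/81) = 47/81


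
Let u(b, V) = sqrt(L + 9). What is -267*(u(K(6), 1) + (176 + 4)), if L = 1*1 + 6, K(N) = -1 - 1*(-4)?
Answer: -49128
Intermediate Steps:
K(N) = 3 (K(N) = -1 + 4 = 3)
L = 7 (L = 1 + 6 = 7)
u(b, V) = 4 (u(b, V) = sqrt(7 + 9) = sqrt(16) = 4)
-267*(u(K(6), 1) + (176 + 4)) = -267*(4 + (176 + 4)) = -267*(4 + 180) = -267*184 = -49128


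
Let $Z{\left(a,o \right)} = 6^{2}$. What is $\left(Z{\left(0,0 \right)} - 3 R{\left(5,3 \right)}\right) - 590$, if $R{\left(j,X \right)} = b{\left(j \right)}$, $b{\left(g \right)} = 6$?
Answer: $-572$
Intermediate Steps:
$Z{\left(a,o \right)} = 36$
$R{\left(j,X \right)} = 6$
$\left(Z{\left(0,0 \right)} - 3 R{\left(5,3 \right)}\right) - 590 = \left(36 - 18\right) - 590 = 18 - 590 = -572$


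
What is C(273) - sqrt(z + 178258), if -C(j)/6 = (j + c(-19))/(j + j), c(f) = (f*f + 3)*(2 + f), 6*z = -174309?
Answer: 65 - 3*sqrt(66314)/2 ≈ -321.27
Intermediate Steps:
z = -58103/2 (z = (1/6)*(-174309) = -58103/2 ≈ -29052.)
c(f) = (2 + f)*(3 + f**2) (c(f) = (f**2 + 3)*(2 + f) = (3 + f**2)*(2 + f) = (2 + f)*(3 + f**2))
C(j) = -3*(-6188 + j)/j (C(j) = -6*(j + (6 + (-19)**3 + 2*(-19)**2 + 3*(-19)))/(j + j) = -6*(j + (6 - 6859 + 2*361 - 57))/(2*j) = -6*(j + (6 - 6859 + 722 - 57))*1/(2*j) = -6*(j - 6188)*1/(2*j) = -6*(-6188 + j)*1/(2*j) = -3*(-6188 + j)/j)
C(273) - sqrt(z + 178258) = (-3 + 18564/273) - sqrt(-58103/2 + 178258) = (-3 + 18564*(1/273)) - sqrt(298413/2) = (-3 + 68) - 3*sqrt(66314)/2 = 65 - 3*sqrt(66314)/2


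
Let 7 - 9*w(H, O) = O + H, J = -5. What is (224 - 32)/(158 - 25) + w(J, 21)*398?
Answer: -52742/133 ≈ -396.56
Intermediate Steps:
w(H, O) = 7/9 - H/9 - O/9 (w(H, O) = 7/9 - (O + H)/9 = 7/9 - (H + O)/9 = 7/9 + (-H/9 - O/9) = 7/9 - H/9 - O/9)
(224 - 32)/(158 - 25) + w(J, 21)*398 = (224 - 32)/(158 - 25) + (7/9 - ⅑*(-5) - ⅑*21)*398 = 192/133 + (7/9 + 5/9 - 7/3)*398 = 192*(1/133) - 1*398 = 192/133 - 398 = -52742/133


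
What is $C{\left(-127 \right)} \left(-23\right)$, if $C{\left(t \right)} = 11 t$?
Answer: $32131$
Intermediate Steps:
$C{\left(-127 \right)} \left(-23\right) = 11 \left(-127\right) \left(-23\right) = \left(-1397\right) \left(-23\right) = 32131$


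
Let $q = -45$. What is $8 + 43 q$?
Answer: $-1927$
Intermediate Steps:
$8 + 43 q = 8 + 43 \left(-45\right) = 8 - 1935 = -1927$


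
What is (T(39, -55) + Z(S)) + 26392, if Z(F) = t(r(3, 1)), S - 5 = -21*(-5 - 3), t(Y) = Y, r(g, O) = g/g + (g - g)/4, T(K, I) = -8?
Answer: 26385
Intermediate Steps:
r(g, O) = 1 (r(g, O) = 1 + 0*(1/4) = 1 + 0 = 1)
S = 173 (S = 5 - 21*(-5 - 3) = 5 - 21*(-8) = 5 + 168 = 173)
Z(F) = 1
(T(39, -55) + Z(S)) + 26392 = (-8 + 1) + 26392 = -7 + 26392 = 26385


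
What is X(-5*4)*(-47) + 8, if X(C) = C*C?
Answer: -18792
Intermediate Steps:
X(C) = C**2
X(-5*4)*(-47) + 8 = (-5*4)**2*(-47) + 8 = (-20)**2*(-47) + 8 = 400*(-47) + 8 = -18800 + 8 = -18792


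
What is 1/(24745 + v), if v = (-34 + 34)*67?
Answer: 1/24745 ≈ 4.0412e-5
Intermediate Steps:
v = 0 (v = 0*67 = 0)
1/(24745 + v) = 1/(24745 + 0) = 1/24745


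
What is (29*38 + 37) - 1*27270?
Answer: -26131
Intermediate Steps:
(29*38 + 37) - 1*27270 = (1102 + 37) - 27270 = 1139 - 27270 = -26131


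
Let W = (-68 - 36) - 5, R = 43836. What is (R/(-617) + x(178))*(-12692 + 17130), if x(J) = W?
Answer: -493012982/617 ≈ -7.9905e+5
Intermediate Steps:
W = -109 (W = -104 - 5 = -109)
x(J) = -109
(R/(-617) + x(178))*(-12692 + 17130) = (43836/(-617) - 109)*(-12692 + 17130) = (43836*(-1/617) - 109)*4438 = (-43836/617 - 109)*4438 = -111089/617*4438 = -493012982/617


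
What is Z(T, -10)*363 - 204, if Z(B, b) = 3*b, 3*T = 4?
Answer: -11094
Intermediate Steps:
T = 4/3 (T = (⅓)*4 = 4/3 ≈ 1.3333)
Z(T, -10)*363 - 204 = (3*(-10))*363 - 204 = -30*363 - 204 = -10890 - 204 = -11094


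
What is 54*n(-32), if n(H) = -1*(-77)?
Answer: 4158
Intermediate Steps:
n(H) = 77
54*n(-32) = 54*77 = 4158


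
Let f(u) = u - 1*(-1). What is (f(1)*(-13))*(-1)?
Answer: 26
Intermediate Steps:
f(u) = 1 + u (f(u) = u + 1 = 1 + u)
(f(1)*(-13))*(-1) = ((1 + 1)*(-13))*(-1) = (2*(-13))*(-1) = -26*(-1) = 26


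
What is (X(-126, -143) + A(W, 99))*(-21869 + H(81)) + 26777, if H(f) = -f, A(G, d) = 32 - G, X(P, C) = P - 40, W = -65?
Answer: 1541327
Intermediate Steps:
X(P, C) = -40 + P
(X(-126, -143) + A(W, 99))*(-21869 + H(81)) + 26777 = ((-40 - 126) + (32 - 1*(-65)))*(-21869 - 1*81) + 26777 = (-166 + (32 + 65))*(-21869 - 81) + 26777 = (-166 + 97)*(-21950) + 26777 = -69*(-21950) + 26777 = 1514550 + 26777 = 1541327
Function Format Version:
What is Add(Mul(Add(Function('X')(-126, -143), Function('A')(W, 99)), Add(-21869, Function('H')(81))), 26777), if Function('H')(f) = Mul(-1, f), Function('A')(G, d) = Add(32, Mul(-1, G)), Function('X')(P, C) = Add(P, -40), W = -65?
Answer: 1541327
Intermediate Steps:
Function('X')(P, C) = Add(-40, P)
Add(Mul(Add(Function('X')(-126, -143), Function('A')(W, 99)), Add(-21869, Function('H')(81))), 26777) = Add(Mul(Add(Add(-40, -126), Add(32, Mul(-1, -65))), Add(-21869, Mul(-1, 81))), 26777) = Add(Mul(Add(-166, Add(32, 65)), Add(-21869, -81)), 26777) = Add(Mul(Add(-166, 97), -21950), 26777) = Add(Mul(-69, -21950), 26777) = Add(1514550, 26777) = 1541327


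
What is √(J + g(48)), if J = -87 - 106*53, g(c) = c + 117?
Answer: 2*I*√1385 ≈ 74.431*I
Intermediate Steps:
g(c) = 117 + c
J = -5705 (J = -87 - 5618 = -5705)
√(J + g(48)) = √(-5705 + (117 + 48)) = √(-5705 + 165) = √(-5540) = 2*I*√1385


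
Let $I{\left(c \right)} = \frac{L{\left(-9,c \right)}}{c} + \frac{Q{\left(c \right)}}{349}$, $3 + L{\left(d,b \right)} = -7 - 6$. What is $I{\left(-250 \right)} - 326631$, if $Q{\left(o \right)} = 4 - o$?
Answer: $- \frac{14249242833}{43625} \approx -3.2663 \cdot 10^{5}$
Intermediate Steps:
$L{\left(d,b \right)} = -16$ ($L{\left(d,b \right)} = -3 - 13 = -16$)
$I{\left(c \right)} = \frac{4}{349} - \frac{16}{c} - \frac{c}{349}$ ($I{\left(c \right)} = - \frac{16}{c} + \frac{4 - c}{349} = - \frac{16}{c} + \left(4 - c\right) \frac{1}{349} = - \frac{16}{c} - \left(- \frac{4}{349} + \frac{c}{349}\right) = \frac{4}{349} - \frac{16}{c} - \frac{c}{349}$)
$I{\left(-250 \right)} - 326631 = \frac{-5584 - 250 \left(4 - -250\right)}{349 \left(-250\right)} - 326631 = \frac{1}{349} \left(- \frac{1}{250}\right) \left(-5584 - 250 \left(4 + 250\right)\right) - 326631 = \frac{1}{349} \left(- \frac{1}{250}\right) \left(-5584 - 63500\right) - 326631 = \frac{1}{349} \left(- \frac{1}{250}\right) \left(-69084\right) - 326631 = \frac{34542}{43625} - 326631 = - \frac{14249242833}{43625}$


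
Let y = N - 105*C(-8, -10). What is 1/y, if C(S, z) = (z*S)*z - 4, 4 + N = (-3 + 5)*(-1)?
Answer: 1/84414 ≈ 1.1846e-5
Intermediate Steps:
N = -6 (N = -4 + (-3 + 5)*(-1) = -4 + 2*(-1) = -4 - 2 = -6)
C(S, z) = -4 + S*z**2 (C(S, z) = (S*z)*z - 4 = S*z**2 - 4 = -4 + S*z**2)
y = 84414 (y = -6 - 105*(-4 - 8*(-10)**2) = -6 - 105*(-4 - 8*100) = -6 - 105*(-4 - 800) = -6 - 105*(-804) = -6 + 84420 = 84414)
1/y = 1/84414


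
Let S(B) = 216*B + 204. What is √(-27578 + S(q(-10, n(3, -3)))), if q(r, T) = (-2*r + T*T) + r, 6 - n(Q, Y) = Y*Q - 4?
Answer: √52762 ≈ 229.70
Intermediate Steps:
n(Q, Y) = 10 - Q*Y (n(Q, Y) = 6 - (Y*Q - 4) = 6 - (Q*Y - 4) = 6 - (-4 + Q*Y) = 6 + (4 - Q*Y) = 10 - Q*Y)
q(r, T) = T² - r (q(r, T) = (-2*r + T²) + r = (T² - 2*r) + r = T² - r)
S(B) = 204 + 216*B
√(-27578 + S(q(-10, n(3, -3)))) = √(-27578 + (204 + 216*((10 - 1*3*(-3))² - 1*(-10)))) = √(-27578 + (204 + 216*((10 + 9)² + 10))) = √(-27578 + (204 + 216*(19² + 10))) = √(-27578 + (204 + 216*(361 + 10))) = √(-27578 + (204 + 216*371)) = √(-27578 + (204 + 80136)) = √(-27578 + 80340) = √52762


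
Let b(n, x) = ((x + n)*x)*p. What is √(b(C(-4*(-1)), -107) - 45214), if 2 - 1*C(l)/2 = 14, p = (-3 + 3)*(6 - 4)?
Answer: I*√45214 ≈ 212.64*I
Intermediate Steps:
p = 0 (p = 0*2 = 0)
C(l) = -24 (C(l) = 4 - 2*14 = 4 - 28 = -24)
b(n, x) = 0 (b(n, x) = ((x + n)*x)*0 = ((n + x)*x)*0 = (x*(n + x))*0 = 0)
√(b(C(-4*(-1)), -107) - 45214) = √(0 - 45214) = √(-45214) = I*√45214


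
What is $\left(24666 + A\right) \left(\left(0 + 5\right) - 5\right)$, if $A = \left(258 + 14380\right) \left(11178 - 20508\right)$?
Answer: $0$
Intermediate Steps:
$A = -136572540$ ($A = 14638 \left(-9330\right) = -136572540$)
$\left(24666 + A\right) \left(\left(0 + 5\right) - 5\right) = \left(24666 - 136572540\right) \left(\left(0 + 5\right) - 5\right) = - 136547874 \left(5 - 5\right) = \left(-136547874\right) 0 = 0$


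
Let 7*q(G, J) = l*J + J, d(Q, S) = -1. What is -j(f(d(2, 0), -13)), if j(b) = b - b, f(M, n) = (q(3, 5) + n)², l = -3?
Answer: 0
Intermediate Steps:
q(G, J) = -2*J/7 (q(G, J) = (-3*J + J)/7 = (-2*J)/7 = -2*J/7)
f(M, n) = (-10/7 + n)² (f(M, n) = (-2/7*5 + n)² = (-10/7 + n)²)
j(b) = 0
-j(f(d(2, 0), -13)) = -1*0 = 0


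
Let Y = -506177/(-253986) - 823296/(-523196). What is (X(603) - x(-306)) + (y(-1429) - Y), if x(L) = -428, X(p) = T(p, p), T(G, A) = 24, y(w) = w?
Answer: -32575513033165/33221114814 ≈ -980.57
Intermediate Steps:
X(p) = 24
Y = 118483859887/33221114814 (Y = -506177*(-1/253986) - 823296*(-1/523196) = 506177/253986 + 205824/130799 = 118483859887/33221114814 ≈ 3.5665)
(X(603) - x(-306)) + (y(-1429) - Y) = (24 - 1*(-428)) + (-1429 - 1*118483859887/33221114814) = (24 + 428) + (-1429 - 118483859887/33221114814) = 452 - 47591456929093/33221114814 = -32575513033165/33221114814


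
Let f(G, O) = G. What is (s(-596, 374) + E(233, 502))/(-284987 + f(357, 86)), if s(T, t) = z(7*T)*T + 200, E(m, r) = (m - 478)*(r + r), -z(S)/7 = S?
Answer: 8825682/142315 ≈ 62.015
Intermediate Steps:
z(S) = -7*S
E(m, r) = 2*r*(-478 + m) (E(m, r) = (-478 + m)*(2*r) = 2*r*(-478 + m))
s(T, t) = 200 - 49*T² (s(T, t) = (-49*T)*T + 200 = -49*T² + 200 = 200 - 49*T²)
(s(-596, 374) + E(233, 502))/(-284987 + f(357, 86)) = ((200 - 49*(-596)²) + 2*502*(-478 + 233))/(-284987 + 357) = ((200 - 49*355216) + 2*502*(-245))/(-284630) = ((200 - 17405584) - 245980)*(-1/284630) = (-17405384 - 245980)*(-1/284630) = -17651364*(-1/284630) = 8825682/142315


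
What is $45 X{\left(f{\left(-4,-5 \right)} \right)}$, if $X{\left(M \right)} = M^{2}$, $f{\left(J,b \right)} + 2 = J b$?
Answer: $14580$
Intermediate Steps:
$f{\left(J,b \right)} = -2 + J b$
$45 X{\left(f{\left(-4,-5 \right)} \right)} = 45 \left(-2 - -20\right)^{2} = 45 \left(-2 + 20\right)^{2} = 45 \cdot 18^{2} = 45 \cdot 324 = 14580$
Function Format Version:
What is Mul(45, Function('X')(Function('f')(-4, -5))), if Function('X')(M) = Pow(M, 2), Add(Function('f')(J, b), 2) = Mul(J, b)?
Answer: 14580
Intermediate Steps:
Function('f')(J, b) = Add(-2, Mul(J, b))
Mul(45, Function('X')(Function('f')(-4, -5))) = Mul(45, Pow(Add(-2, Mul(-4, -5)), 2)) = Mul(45, Pow(Add(-2, 20), 2)) = Mul(45, Pow(18, 2)) = Mul(45, 324) = 14580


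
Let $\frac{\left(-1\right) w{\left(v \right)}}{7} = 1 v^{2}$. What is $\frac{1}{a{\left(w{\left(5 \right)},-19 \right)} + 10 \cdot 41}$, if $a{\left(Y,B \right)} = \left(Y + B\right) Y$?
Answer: $\frac{1}{34360} \approx 2.9104 \cdot 10^{-5}$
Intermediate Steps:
$w{\left(v \right)} = - 7 v^{2}$ ($w{\left(v \right)} = - 7 \cdot 1 v^{2} = - 7 v^{2}$)
$a{\left(Y,B \right)} = Y \left(B + Y\right)$ ($a{\left(Y,B \right)} = \left(B + Y\right) Y = Y \left(B + Y\right)$)
$\frac{1}{a{\left(w{\left(5 \right)},-19 \right)} + 10 \cdot 41} = \frac{1}{- 7 \cdot 5^{2} \left(-19 - 7 \cdot 5^{2}\right) + 10 \cdot 41} = \frac{1}{\left(-7\right) 25 \left(-19 - 175\right) + 410} = \frac{1}{- 175 \left(-19 - 175\right) + 410} = \frac{1}{\left(-175\right) \left(-194\right) + 410} = \frac{1}{33950 + 410} = \frac{1}{34360}$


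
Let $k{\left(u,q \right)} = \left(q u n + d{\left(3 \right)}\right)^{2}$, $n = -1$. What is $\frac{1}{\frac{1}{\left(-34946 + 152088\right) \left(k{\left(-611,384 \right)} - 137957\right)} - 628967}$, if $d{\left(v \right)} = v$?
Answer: $- \frac{6448630923270424}{4055976045916628772007} \approx -1.5899 \cdot 10^{-6}$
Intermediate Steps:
$k{\left(u,q \right)} = \left(3 - q u\right)^{2}$ ($k{\left(u,q \right)} = \left(q u \left(-1\right) + 3\right)^{2} = \left(- q u + 3\right)^{2} = \left(3 - q u\right)^{2}$)
$\frac{1}{\frac{1}{\left(-34946 + 152088\right) \left(k{\left(-611,384 \right)} - 137957\right)} - 628967} = \frac{1}{\frac{1}{\left(-34946 + 152088\right) \left(\left(-3 + 384 \left(-611\right)\right)^{2} - 137957\right)} - 628967} = \frac{1}{\frac{1}{117142 \left(\left(-3 - 234624\right)^{2} - 137957\right)} - 628967} = \frac{1}{\frac{1}{117142 \left(\left(-234627\right)^{2} - 137957\right)} - 628967} = \frac{1}{\frac{1}{117142 \left(55049829129 - 137957\right)} - 628967} = \frac{1}{\frac{1}{117142 \cdot 55049691172} - 628967} = \frac{1}{\frac{1}{6448630923270424} - 628967} = \frac{1}{- \frac{4055976045916628772007}{6448630923270424}} = - \frac{6448630923270424}{4055976045916628772007}$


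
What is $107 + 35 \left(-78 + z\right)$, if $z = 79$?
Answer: $142$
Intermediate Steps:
$107 + 35 \left(-78 + z\right) = 107 + 35 \left(-78 + 79\right) = 107 + 35 \cdot 1 = 107 + 35 = 142$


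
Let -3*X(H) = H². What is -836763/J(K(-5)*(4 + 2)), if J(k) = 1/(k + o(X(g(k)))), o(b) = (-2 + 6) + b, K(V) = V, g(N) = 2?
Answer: 22871522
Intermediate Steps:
X(H) = -H²/3
o(b) = 4 + b
J(k) = 1/(8/3 + k) (J(k) = 1/(k + (4 - ⅓*2²)) = 1/(k + (4 - ⅓*4)) = 1/(k + (4 - 4/3)) = 1/(k + 8/3) = 1/(8/3 + k))
-836763/J(K(-5)*(4 + 2)) = -836763/(3/(8 + 3*(-5*(4 + 2)))) = -836763/(3/(8 + 3*(-5*6))) = -836763/(3/(8 + 3*(-30))) = -836763/(3/(8 - 90)) = -836763/(3/(-82)) = -836763/(3*(-1/82)) = -836763/(-3/82) = -836763*(-82/3) = 22871522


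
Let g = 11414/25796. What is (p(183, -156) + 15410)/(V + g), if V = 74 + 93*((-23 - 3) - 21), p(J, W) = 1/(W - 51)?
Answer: -41142930362/11471318793 ≈ -3.5866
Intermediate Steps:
p(J, W) = 1/(-51 + W)
g = 5707/12898 (g = 11414*(1/25796) = 5707/12898 ≈ 0.44247)
V = -4297 (V = 74 + 93*(-26 - 21) = 74 + 93*(-47) = 74 - 4371 = -4297)
(p(183, -156) + 15410)/(V + g) = (1/(-51 - 156) + 15410)/(-4297 + 5707/12898) = (1/(-207) + 15410)/(-55416999/12898) = (-1/207 + 15410)*(-12898/55416999) = (3189869/207)*(-12898/55416999) = -41142930362/11471318793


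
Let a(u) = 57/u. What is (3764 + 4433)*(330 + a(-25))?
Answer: 67158021/25 ≈ 2.6863e+6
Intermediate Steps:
(3764 + 4433)*(330 + a(-25)) = (3764 + 4433)*(330 + 57/(-25)) = 8197*(330 + 57*(-1/25)) = 8197*(330 - 57/25) = 8197*(8193/25) = 67158021/25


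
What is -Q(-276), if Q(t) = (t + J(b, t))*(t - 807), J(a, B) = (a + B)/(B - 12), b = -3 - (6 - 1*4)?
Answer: -28593727/96 ≈ -2.9785e+5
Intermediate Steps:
b = -5 (b = -3 - (6 - 4) = -3 - 1*2 = -3 - 2 = -5)
J(a, B) = (B + a)/(-12 + B)
Q(t) = (-807 + t)*(t + (-5 + t)/(-12 + t)) (Q(t) = (t + (t - 5)/(-12 + t))*(t - 807) = (t + (-5 + t)/(-12 + t))*(-807 + t) = (-807 + t)*(t + (-5 + t)/(-12 + t)))
-Q(-276) = -(4035 + (-276)**3 - 818*(-276)**2 + 8872*(-276))/(-12 - 276) = -(4035 - 21024576 - 818*76176 - 2448672)/(-288) = -(-1)*(4035 - 21024576 - 62311968 - 2448672)/288 = -(-1)*(-85781181)/288 = -1*28593727/96 = -28593727/96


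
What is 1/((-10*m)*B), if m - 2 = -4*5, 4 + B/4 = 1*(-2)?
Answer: -1/4320 ≈ -0.00023148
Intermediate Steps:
B = -24 (B = -16 + 4*(1*(-2)) = -16 + 4*(-2) = -16 - 8 = -24)
m = -18 (m = 2 - 4*5 = 2 - 20 = -18)
1/((-10*m)*B) = 1/(-10*(-18)*(-24)) = 1/(180*(-24)) = 1/(-4320) = -1/4320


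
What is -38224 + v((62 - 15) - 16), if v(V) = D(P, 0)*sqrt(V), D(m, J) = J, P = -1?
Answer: -38224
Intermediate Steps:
v(V) = 0 (v(V) = 0*sqrt(V) = 0)
-38224 + v((62 - 15) - 16) = -38224 + 0 = -38224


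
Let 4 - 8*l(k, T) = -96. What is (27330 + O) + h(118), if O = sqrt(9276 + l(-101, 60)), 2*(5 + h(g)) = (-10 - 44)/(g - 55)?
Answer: 191272/7 + sqrt(37154)/2 ≈ 27421.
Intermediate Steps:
l(k, T) = 25/2 (l(k, T) = 1/2 - 1/8*(-96) = 1/2 + 12 = 25/2)
h(g) = -5 - 27/(-55 + g) (h(g) = -5 + ((-10 - 44)/(g - 55))/2 = -5 + (-54/(-55 + g))/2 = -5 - 27/(-55 + g))
O = sqrt(37154)/2 (O = sqrt(9276 + 25/2) = sqrt(18577/2) = sqrt(37154)/2 ≈ 96.377)
(27330 + O) + h(118) = (27330 + sqrt(37154)/2) + (248 - 5*118)/(-55 + 118) = (27330 + sqrt(37154)/2) + (248 - 590)/63 = (27330 + sqrt(37154)/2) + (1/63)*(-342) = (27330 + sqrt(37154)/2) - 38/7 = 191272/7 + sqrt(37154)/2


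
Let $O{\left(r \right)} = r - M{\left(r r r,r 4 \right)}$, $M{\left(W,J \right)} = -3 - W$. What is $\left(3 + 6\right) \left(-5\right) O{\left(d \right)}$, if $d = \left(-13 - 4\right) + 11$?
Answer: $9855$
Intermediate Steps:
$d = -6$ ($d = -17 + 11 = -6$)
$O{\left(r \right)} = 3 + r + r^{3}$ ($O{\left(r \right)} = r - \left(-3 - r r r\right) = r - \left(-3 - r^{2} r\right) = r - \left(-3 - r^{3}\right) = r + \left(3 + r^{3}\right) = 3 + r + r^{3}$)
$\left(3 + 6\right) \left(-5\right) O{\left(d \right)} = \left(3 + 6\right) \left(-5\right) \left(3 - 6 + \left(-6\right)^{3}\right) = 9 \left(-5\right) \left(3 - 6 - 216\right) = \left(-45\right) \left(-219\right) = 9855$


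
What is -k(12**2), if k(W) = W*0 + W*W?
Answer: -20736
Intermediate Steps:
k(W) = W**2 (k(W) = 0 + W**2 = W**2)
-k(12**2) = -(12**2)**2 = -1*144**2 = -1*20736 = -20736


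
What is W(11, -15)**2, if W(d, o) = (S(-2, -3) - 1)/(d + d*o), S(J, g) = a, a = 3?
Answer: 1/5929 ≈ 0.00016866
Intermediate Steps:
S(J, g) = 3
W(d, o) = 2/(d + d*o) (W(d, o) = (3 - 1)/(d + d*o) = 2/(d + d*o))
W(11, -15)**2 = (2/(11*(1 - 15)))**2 = (2*(1/11)/(-14))**2 = (2*(1/11)*(-1/14))**2 = (-1/77)**2 = 1/5929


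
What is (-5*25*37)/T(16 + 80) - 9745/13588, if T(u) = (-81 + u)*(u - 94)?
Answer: -6313685/40764 ≈ -154.88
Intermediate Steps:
T(u) = (-94 + u)*(-81 + u) (T(u) = (-81 + u)*(-94 + u) = (-94 + u)*(-81 + u))
(-5*25*37)/T(16 + 80) - 9745/13588 = (-5*25*37)/(7614 + (16 + 80)² - 175*(16 + 80)) - 9745/13588 = (-125*37)/(7614 + 96² - 175*96) - 9745*1/13588 = -4625/(7614 + 9216 - 16800) - 9745/13588 = -4625/30 - 9745/13588 = -4625*1/30 - 9745/13588 = -925/6 - 9745/13588 = -6313685/40764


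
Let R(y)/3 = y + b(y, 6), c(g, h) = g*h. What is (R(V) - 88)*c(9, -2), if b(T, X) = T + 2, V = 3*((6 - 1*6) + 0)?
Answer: 1476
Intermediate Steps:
V = 0 (V = 3*((6 - 6) + 0) = 3*(0 + 0) = 3*0 = 0)
b(T, X) = 2 + T
R(y) = 6 + 6*y (R(y) = 3*(y + (2 + y)) = 3*(2 + 2*y) = 6 + 6*y)
(R(V) - 88)*c(9, -2) = ((6 + 6*0) - 88)*(9*(-2)) = ((6 + 0) - 88)*(-18) = (6 - 88)*(-18) = -82*(-18) = 1476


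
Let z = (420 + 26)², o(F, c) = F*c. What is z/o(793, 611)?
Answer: 198916/484523 ≈ 0.41054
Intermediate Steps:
z = 198916 (z = 446² = 198916)
z/o(793, 611) = 198916/((793*611)) = 198916/484523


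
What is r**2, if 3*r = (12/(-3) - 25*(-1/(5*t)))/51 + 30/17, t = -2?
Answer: 27889/93636 ≈ 0.29784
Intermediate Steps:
r = 167/306 (r = ((12/(-3) - 25/((1*(-2))*(-5)))/51 + 30/17)/3 = ((12*(-1/3) - 25/((-2*(-5))))*(1/51) + 30*(1/17))/3 = ((-4 - 25/10)*(1/51) + 30/17)/3 = ((-4 - 25*1/10)*(1/51) + 30/17)/3 = ((-4 - 5/2)*(1/51) + 30/17)/3 = (-13/2*1/51 + 30/17)/3 = (-13/102 + 30/17)/3 = (1/3)*(167/102) = 167/306 ≈ 0.54575)
r**2 = (167/306)**2 = 27889/93636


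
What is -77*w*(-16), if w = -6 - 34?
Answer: -49280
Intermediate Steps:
w = -40
-77*w*(-16) = -77*(-40)*(-16) = 3080*(-16) = -49280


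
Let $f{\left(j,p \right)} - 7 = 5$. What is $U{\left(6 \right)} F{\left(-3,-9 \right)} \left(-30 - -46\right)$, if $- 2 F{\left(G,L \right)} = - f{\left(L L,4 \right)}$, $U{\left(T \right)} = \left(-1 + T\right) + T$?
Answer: $1056$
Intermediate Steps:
$U{\left(T \right)} = -1 + 2 T$
$f{\left(j,p \right)} = 12$ ($f{\left(j,p \right)} = 7 + 5 = 12$)
$F{\left(G,L \right)} = 6$ ($F{\left(G,L \right)} = - \frac{\left(-1\right) 12}{2} = \left(- \frac{1}{2}\right) \left(-12\right) = 6$)
$U{\left(6 \right)} F{\left(-3,-9 \right)} \left(-30 - -46\right) = \left(-1 + 2 \cdot 6\right) 6 \left(-30 - -46\right) = \left(-1 + 12\right) 6 \left(-30 + 46\right) = 11 \cdot 6 \cdot 16 = 66 \cdot 16 = 1056$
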